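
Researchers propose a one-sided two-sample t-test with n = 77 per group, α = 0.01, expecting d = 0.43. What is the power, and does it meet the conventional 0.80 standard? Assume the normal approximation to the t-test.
Power ≈ 0.63; the study is underpowered (power < 0.80)

Power calculation (two-sample t-test, normal approximation):
z_β = d · √(n/2) - z_α
z_β = 0.43 · √(77/2) - 2.326
z_β = 0.43 · 6.205 - 2.326
z_β = 0.342

Power = Φ(z_β) = Φ(0.342) ≈ 0.634

Effect size d = 0.43 is small by Cohen's convention (0.2/0.5/0.8).

Threshold: power ≥ 0.80 is conventionally adequate.
Power ≈ 0.63 → the study is underpowered (power < 0.80).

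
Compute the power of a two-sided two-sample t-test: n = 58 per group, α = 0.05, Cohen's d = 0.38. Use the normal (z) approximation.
Power ≈ 0.53

Power calculation (two-sample t-test, normal approximation):
z_β = d · √(n/2) - z_{α/2}
z_β = 0.38 · √(58/2) - 1.960
z_β = 0.38 · 5.385 - 1.960
z_β = 0.086

Power = Φ(z_β) = Φ(0.086) ≈ 0.534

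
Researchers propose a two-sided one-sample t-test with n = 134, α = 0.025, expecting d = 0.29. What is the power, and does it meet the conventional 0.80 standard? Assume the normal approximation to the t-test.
Power ≈ 0.87; the study is adequately powered (power ≥ 0.80)

Power calculation (one-sample t-test, normal approximation):
z_β = d · √n - z_{α/2}
z_β = 0.29 · √134 - 2.241
z_β = 0.29 · 11.576 - 2.241
z_β = 1.116

Power = Φ(z_β) = Φ(1.116) ≈ 0.868

Effect size d = 0.29 is small by Cohen's convention (0.2/0.5/0.8).

Threshold: power ≥ 0.80 is conventionally adequate.
Power ≈ 0.87 → the study is adequately powered (power ≥ 0.80).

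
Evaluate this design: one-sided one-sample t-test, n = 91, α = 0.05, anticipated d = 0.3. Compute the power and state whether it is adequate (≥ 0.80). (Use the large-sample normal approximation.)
Power ≈ 0.89; the study is adequately powered (power ≥ 0.80)

Power calculation (one-sample t-test, normal approximation):
z_β = d · √n - z_α
z_β = 0.3 · √91 - 1.645
z_β = 0.3 · 9.539 - 1.645
z_β = 1.217

Power = Φ(z_β) = Φ(1.217) ≈ 0.888

Effect size d = 0.3 is small by Cohen's convention (0.2/0.5/0.8).

Threshold: power ≥ 0.80 is conventionally adequate.
Power ≈ 0.89 → the study is adequately powered (power ≥ 0.80).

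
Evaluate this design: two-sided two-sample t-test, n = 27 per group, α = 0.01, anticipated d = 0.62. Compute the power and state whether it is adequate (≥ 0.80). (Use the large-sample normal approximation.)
Power ≈ 0.38; the study is underpowered (power < 0.80)

Power calculation (two-sample t-test, normal approximation):
z_β = d · √(n/2) - z_{α/2}
z_β = 0.62 · √(27/2) - 2.576
z_β = 0.62 · 3.674 - 2.576
z_β = -0.298

Power = Φ(z_β) = Φ(-0.298) ≈ 0.383

Effect size d = 0.62 is medium by Cohen's convention (0.2/0.5/0.8).

Threshold: power ≥ 0.80 is conventionally adequate.
Power ≈ 0.38 → the study is underpowered (power < 0.80).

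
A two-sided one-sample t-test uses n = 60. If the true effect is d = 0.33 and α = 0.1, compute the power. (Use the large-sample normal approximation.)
Power ≈ 0.82

Power calculation (one-sample t-test, normal approximation):
z_β = d · √n - z_{α/2}
z_β = 0.33 · √60 - 1.645
z_β = 0.33 · 7.746 - 1.645
z_β = 0.911

Power = Φ(z_β) = Φ(0.911) ≈ 0.819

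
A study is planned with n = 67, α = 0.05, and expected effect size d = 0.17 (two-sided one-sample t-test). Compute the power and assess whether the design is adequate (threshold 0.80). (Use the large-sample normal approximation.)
Power ≈ 0.28; the study is underpowered (power < 0.80)

Power calculation (one-sample t-test, normal approximation):
z_β = d · √n - z_{α/2}
z_β = 0.17 · √67 - 1.960
z_β = 0.17 · 8.185 - 1.960
z_β = -0.568

Power = Φ(z_β) = Φ(-0.568) ≈ 0.285

Effect size d = 0.17 is very small by Cohen's convention (0.2/0.5/0.8).

Threshold: power ≥ 0.80 is conventionally adequate.
Power ≈ 0.28 → the study is underpowered (power < 0.80).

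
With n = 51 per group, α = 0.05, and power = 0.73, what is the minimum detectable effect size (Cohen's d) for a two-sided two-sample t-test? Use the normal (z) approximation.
d ≈ 0.51

Minimum detectable effect (two-sample t-test, normal approximation):
d = (z_{α/2} + z_β) / √(n/2)
d = (1.960 + 0.613) / √(51/2)
d = 2.573 / 5.050
d ≈ 0.51

By Cohen's convention (0.2 small / 0.5 medium / 0.8 large): medium effect.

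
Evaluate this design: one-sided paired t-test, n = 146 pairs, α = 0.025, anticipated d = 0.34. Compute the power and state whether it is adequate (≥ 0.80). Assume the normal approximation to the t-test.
Power ≈ 0.98; the study is adequately powered (power ≥ 0.80)

Power calculation (paired t-test, normal approximation):
z_β = d · √n - z_α
z_β = 0.34 · √146 - 1.960
z_β = 0.34 · 12.083 - 1.960
z_β = 2.148

Power = Φ(z_β) = Φ(2.148) ≈ 0.984

Effect size d = 0.34 is small by Cohen's convention (0.2/0.5/0.8).

Threshold: power ≥ 0.80 is conventionally adequate.
Power ≈ 0.98 → the study is adequately powered (power ≥ 0.80).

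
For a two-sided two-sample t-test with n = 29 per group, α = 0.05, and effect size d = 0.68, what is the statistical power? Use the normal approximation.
Power ≈ 0.74

Power calculation (two-sample t-test, normal approximation):
z_β = d · √(n/2) - z_{α/2}
z_β = 0.68 · √(29/2) - 1.960
z_β = 0.68 · 3.808 - 1.960
z_β = 0.629

Power = Φ(z_β) = Φ(0.629) ≈ 0.735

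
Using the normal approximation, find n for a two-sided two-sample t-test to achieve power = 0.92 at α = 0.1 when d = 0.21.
n = 422 per group

Sample size formula (two-sample t-test, normal approximation):
n = 2 · ((z_{α/2} + z_β) / d)²

z_{α/2} = 1.645 (for α = 0.1, two-sided)
z_β = 1.405 (for power = 0.92)
d = 0.21

n = 2 · ((1.645 + 1.405) / 0.21)²
n = 2 · (14.524)²
n ≈ 421.89
Round up to the next whole number: n = 422 per group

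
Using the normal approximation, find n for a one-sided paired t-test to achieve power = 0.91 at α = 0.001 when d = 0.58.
n = 59 pairs

Sample size formula (paired t-test, normal approximation):
n = ((z_α + z_β) / d)²

z_α = 3.090 (for α = 0.001, one-sided)
z_β = 1.341 (for power = 0.91)
d = 0.58

n = ((3.090 + 1.341) / 0.58)²
n = (7.640)²
n ≈ 58.37
Round up to the next whole number: n = 59 pairs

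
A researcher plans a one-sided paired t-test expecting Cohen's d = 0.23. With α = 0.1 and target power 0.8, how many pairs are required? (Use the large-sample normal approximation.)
n = 86 pairs

Sample size formula (paired t-test, normal approximation):
n = ((z_α + z_β) / d)²

z_α = 1.282 (for α = 0.1, one-sided)
z_β = 0.842 (for power = 0.8)
d = 0.23

n = ((1.282 + 0.842) / 0.23)²
n = (9.235)²
n ≈ 85.29
Round up to the next whole number: n = 86 pairs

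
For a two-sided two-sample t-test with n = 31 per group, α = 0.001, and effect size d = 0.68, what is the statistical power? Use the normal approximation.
Power ≈ 0.27

Power calculation (two-sample t-test, normal approximation):
z_β = d · √(n/2) - z_{α/2}
z_β = 0.68 · √(31/2) - 3.291
z_β = 0.68 · 3.937 - 3.291
z_β = -0.613

Power = Φ(z_β) = Φ(-0.613) ≈ 0.270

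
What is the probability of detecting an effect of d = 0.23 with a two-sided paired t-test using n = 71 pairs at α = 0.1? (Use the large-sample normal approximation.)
Power ≈ 0.62

Power calculation (paired t-test, normal approximation):
z_β = d · √n - z_{α/2}
z_β = 0.23 · √71 - 1.645
z_β = 0.23 · 8.426 - 1.645
z_β = 0.293

Power = Φ(z_β) = Φ(0.293) ≈ 0.615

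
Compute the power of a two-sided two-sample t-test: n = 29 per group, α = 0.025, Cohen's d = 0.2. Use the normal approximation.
Power ≈ 0.07

Power calculation (two-sample t-test, normal approximation):
z_β = d · √(n/2) - z_{α/2}
z_β = 0.2 · √(29/2) - 2.241
z_β = 0.2 · 3.808 - 2.241
z_β = -1.480

Power = Φ(z_β) = Φ(-1.480) ≈ 0.069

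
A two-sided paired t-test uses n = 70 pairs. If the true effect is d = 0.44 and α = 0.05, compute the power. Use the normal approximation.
Power ≈ 0.96

Power calculation (paired t-test, normal approximation):
z_β = d · √n - z_{α/2}
z_β = 0.44 · √70 - 1.960
z_β = 0.44 · 8.367 - 1.960
z_β = 1.721

Power = Φ(z_β) = Φ(1.721) ≈ 0.957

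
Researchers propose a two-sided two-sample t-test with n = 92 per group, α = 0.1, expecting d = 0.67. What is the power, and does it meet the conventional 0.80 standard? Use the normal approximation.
Power ≈ 1.00; the study is adequately powered (power ≥ 0.80)

Power calculation (two-sample t-test, normal approximation):
z_β = d · √(n/2) - z_{α/2}
z_β = 0.67 · √(92/2) - 1.645
z_β = 0.67 · 6.782 - 1.645
z_β = 2.899

Power = Φ(z_β) = Φ(2.899) ≈ 0.998

Effect size d = 0.67 is medium by Cohen's convention (0.2/0.5/0.8).

Threshold: power ≥ 0.80 is conventionally adequate.
Power ≈ 1.00 → the study is adequately powered (power ≥ 0.80).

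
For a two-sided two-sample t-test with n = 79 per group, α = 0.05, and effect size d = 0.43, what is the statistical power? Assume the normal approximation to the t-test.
Power ≈ 0.77

Power calculation (two-sample t-test, normal approximation):
z_β = d · √(n/2) - z_{α/2}
z_β = 0.43 · √(79/2) - 1.960
z_β = 0.43 · 6.285 - 1.960
z_β = 0.743

Power = Φ(z_β) = Φ(0.743) ≈ 0.771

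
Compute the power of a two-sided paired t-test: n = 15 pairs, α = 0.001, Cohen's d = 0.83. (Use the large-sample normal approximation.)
Power ≈ 0.47

Power calculation (paired t-test, normal approximation):
z_β = d · √n - z_{α/2}
z_β = 0.83 · √15 - 3.291
z_β = 0.83 · 3.873 - 3.291
z_β = -0.076

Power = Φ(z_β) = Φ(-0.076) ≈ 0.470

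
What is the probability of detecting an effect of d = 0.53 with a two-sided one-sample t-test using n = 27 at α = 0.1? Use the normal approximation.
Power ≈ 0.87

Power calculation (one-sample t-test, normal approximation):
z_β = d · √n - z_{α/2}
z_β = 0.53 · √27 - 1.645
z_β = 0.53 · 5.196 - 1.645
z_β = 1.109

Power = Φ(z_β) = Φ(1.109) ≈ 0.866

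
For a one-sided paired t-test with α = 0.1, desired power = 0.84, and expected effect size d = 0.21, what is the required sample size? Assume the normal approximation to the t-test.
n = 118 pairs

Sample size formula (paired t-test, normal approximation):
n = ((z_α + z_β) / d)²

z_α = 1.282 (for α = 0.1, one-sided)
z_β = 0.994 (for power = 0.84)
d = 0.21

n = ((1.282 + 0.994) / 0.21)²
n = (10.838)²
n ≈ 117.46
Round up to the next whole number: n = 118 pairs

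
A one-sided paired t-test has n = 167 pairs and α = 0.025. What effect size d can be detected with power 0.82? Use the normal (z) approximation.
d ≈ 0.22

Minimum detectable effect (paired t-test, normal approximation):
d = (z_α + z_β) / √n
d = (1.960 + 0.915) / √167
d = 2.875 / 12.923
d ≈ 0.22

By Cohen's convention (0.2 small / 0.5 medium / 0.8 large): small effect.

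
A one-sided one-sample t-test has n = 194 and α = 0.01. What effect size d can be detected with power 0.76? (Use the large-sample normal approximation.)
d ≈ 0.22

Minimum detectable effect (one-sample t-test, normal approximation):
d = (z_α + z_β) / √n
d = (2.326 + 0.706) / √194
d = 3.033 / 13.928
d ≈ 0.22

By Cohen's convention (0.2 small / 0.5 medium / 0.8 large): small effect.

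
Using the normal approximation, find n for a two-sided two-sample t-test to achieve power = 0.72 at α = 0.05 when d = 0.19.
n = 359 per group

Sample size formula (two-sample t-test, normal approximation):
n = 2 · ((z_{α/2} + z_β) / d)²

z_{α/2} = 1.960 (for α = 0.05, two-sided)
z_β = 0.583 (for power = 0.72)
d = 0.19

n = 2 · ((1.960 + 0.583) / 0.19)²
n = 2 · (13.384)²
n ≈ 358.26
Round up to the next whole number: n = 359 per group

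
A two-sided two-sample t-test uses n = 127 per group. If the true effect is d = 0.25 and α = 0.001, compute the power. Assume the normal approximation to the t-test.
Power ≈ 0.10

Power calculation (two-sample t-test, normal approximation):
z_β = d · √(n/2) - z_{α/2}
z_β = 0.25 · √(127/2) - 3.291
z_β = 0.25 · 7.969 - 3.291
z_β = -1.298

Power = Φ(z_β) = Φ(-1.298) ≈ 0.097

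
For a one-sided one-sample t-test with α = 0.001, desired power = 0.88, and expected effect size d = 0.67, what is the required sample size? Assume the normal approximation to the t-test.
n = 41

Sample size formula (one-sample t-test, normal approximation):
n = ((z_α + z_β) / d)²

z_α = 3.090 (for α = 0.001, one-sided)
z_β = 1.175 (for power = 0.88)
d = 0.67

n = ((3.090 + 1.175) / 0.67)²
n = (6.366)²
n ≈ 40.53
Round up to the next whole number: n = 41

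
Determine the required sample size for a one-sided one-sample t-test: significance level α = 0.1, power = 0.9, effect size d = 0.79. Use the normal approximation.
n = 11

Sample size formula (one-sample t-test, normal approximation):
n = ((z_α + z_β) / d)²

z_α = 1.282 (for α = 0.1, one-sided)
z_β = 1.282 (for power = 0.9)
d = 0.79

n = ((1.282 + 1.282) / 0.79)²
n = (3.246)²
n ≈ 10.54
Round up to the next whole number: n = 11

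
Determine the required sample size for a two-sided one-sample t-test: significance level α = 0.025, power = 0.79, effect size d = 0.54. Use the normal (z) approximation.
n = 32

Sample size formula (one-sample t-test, normal approximation):
n = ((z_{α/2} + z_β) / d)²

z_{α/2} = 2.241 (for α = 0.025, two-sided)
z_β = 0.806 (for power = 0.79)
d = 0.54

n = ((2.241 + 0.806) / 0.54)²
n = (5.643)²
n ≈ 31.84
Round up to the next whole number: n = 32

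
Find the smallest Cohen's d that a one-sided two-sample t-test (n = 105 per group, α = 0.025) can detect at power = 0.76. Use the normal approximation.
d ≈ 0.37

Minimum detectable effect (two-sample t-test, normal approximation):
d = (z_α + z_β) / √(n/2)
d = (1.960 + 0.706) / √(105/2)
d = 2.666 / 7.246
d ≈ 0.37

By Cohen's convention (0.2 small / 0.5 medium / 0.8 large): small effect.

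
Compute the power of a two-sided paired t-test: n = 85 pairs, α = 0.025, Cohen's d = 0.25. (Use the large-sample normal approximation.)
Power ≈ 0.53

Power calculation (paired t-test, normal approximation):
z_β = d · √n - z_{α/2}
z_β = 0.25 · √85 - 2.241
z_β = 0.25 · 9.220 - 2.241
z_β = 0.063

Power = Φ(z_β) = Φ(0.063) ≈ 0.525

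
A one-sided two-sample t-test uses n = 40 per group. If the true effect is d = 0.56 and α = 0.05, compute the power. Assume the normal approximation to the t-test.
Power ≈ 0.80

Power calculation (two-sample t-test, normal approximation):
z_β = d · √(n/2) - z_α
z_β = 0.56 · √(40/2) - 1.645
z_β = 0.56 · 4.472 - 1.645
z_β = 0.860

Power = Φ(z_β) = Φ(0.860) ≈ 0.805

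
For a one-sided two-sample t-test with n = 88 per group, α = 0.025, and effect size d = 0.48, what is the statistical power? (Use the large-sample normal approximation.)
Power ≈ 0.89

Power calculation (two-sample t-test, normal approximation):
z_β = d · √(n/2) - z_α
z_β = 0.48 · √(88/2) - 1.960
z_β = 0.48 · 6.633 - 1.960
z_β = 1.224

Power = Φ(z_β) = Φ(1.224) ≈ 0.890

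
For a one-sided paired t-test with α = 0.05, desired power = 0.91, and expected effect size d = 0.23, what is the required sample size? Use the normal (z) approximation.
n = 169 pairs

Sample size formula (paired t-test, normal approximation):
n = ((z_α + z_β) / d)²

z_α = 1.645 (for α = 0.05, one-sided)
z_β = 1.341 (for power = 0.91)
d = 0.23

n = ((1.645 + 1.341) / 0.23)²
n = (12.983)²
n ≈ 168.56
Round up to the next whole number: n = 169 pairs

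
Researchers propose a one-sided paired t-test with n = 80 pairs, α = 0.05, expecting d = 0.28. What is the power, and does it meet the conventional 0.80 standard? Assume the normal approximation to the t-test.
Power ≈ 0.80; the study is adequately powered (power ≥ 0.80)

Power calculation (paired t-test, normal approximation):
z_β = d · √n - z_α
z_β = 0.28 · √80 - 1.645
z_β = 0.28 · 8.944 - 1.645
z_β = 0.860

Power = Φ(z_β) = Φ(0.860) ≈ 0.805

Effect size d = 0.28 is small by Cohen's convention (0.2/0.5/0.8).

Threshold: power ≥ 0.80 is conventionally adequate.
Power ≈ 0.80 → the study is adequately powered (power ≥ 0.80).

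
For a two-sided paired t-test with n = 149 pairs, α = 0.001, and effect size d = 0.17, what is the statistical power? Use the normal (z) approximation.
Power ≈ 0.11

Power calculation (paired t-test, normal approximation):
z_β = d · √n - z_{α/2}
z_β = 0.17 · √149 - 3.291
z_β = 0.17 · 12.207 - 3.291
z_β = -1.215

Power = Φ(z_β) = Φ(-1.215) ≈ 0.112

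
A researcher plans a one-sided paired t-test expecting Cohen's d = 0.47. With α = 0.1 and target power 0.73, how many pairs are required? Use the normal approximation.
n = 17 pairs

Sample size formula (paired t-test, normal approximation):
n = ((z_α + z_β) / d)²

z_α = 1.282 (for α = 0.1, one-sided)
z_β = 0.613 (for power = 0.73)
d = 0.47

n = ((1.282 + 0.613) / 0.47)²
n = (4.032)²
n ≈ 16.26
Round up to the next whole number: n = 17 pairs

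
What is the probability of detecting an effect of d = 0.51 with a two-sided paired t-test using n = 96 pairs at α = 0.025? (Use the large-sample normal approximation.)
Power ≈ 1.00

Power calculation (paired t-test, normal approximation):
z_β = d · √n - z_{α/2}
z_β = 0.51 · √96 - 2.241
z_β = 0.51 · 9.798 - 2.241
z_β = 2.756

Power = Φ(z_β) = Φ(2.756) ≈ 0.997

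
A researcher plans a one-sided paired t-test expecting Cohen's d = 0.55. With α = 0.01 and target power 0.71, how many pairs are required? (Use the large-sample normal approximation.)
n = 28 pairs

Sample size formula (paired t-test, normal approximation):
n = ((z_α + z_β) / d)²

z_α = 2.326 (for α = 0.01, one-sided)
z_β = 0.553 (for power = 0.71)
d = 0.55

n = ((2.326 + 0.553) / 0.55)²
n = (5.235)²
n ≈ 27.41
Round up to the next whole number: n = 28 pairs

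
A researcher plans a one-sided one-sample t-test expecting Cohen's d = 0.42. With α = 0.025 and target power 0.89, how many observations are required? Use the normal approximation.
n = 58

Sample size formula (one-sample t-test, normal approximation):
n = ((z_α + z_β) / d)²

z_α = 1.960 (for α = 0.025, one-sided)
z_β = 1.227 (for power = 0.89)
d = 0.42

n = ((1.960 + 1.227) / 0.42)²
n = (7.588)²
n ≈ 57.58
Round up to the next whole number: n = 58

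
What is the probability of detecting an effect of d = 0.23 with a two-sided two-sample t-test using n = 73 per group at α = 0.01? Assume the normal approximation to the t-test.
Power ≈ 0.12

Power calculation (two-sample t-test, normal approximation):
z_β = d · √(n/2) - z_{α/2}
z_β = 0.23 · √(73/2) - 2.576
z_β = 0.23 · 6.042 - 2.576
z_β = -1.186

Power = Φ(z_β) = Φ(-1.186) ≈ 0.118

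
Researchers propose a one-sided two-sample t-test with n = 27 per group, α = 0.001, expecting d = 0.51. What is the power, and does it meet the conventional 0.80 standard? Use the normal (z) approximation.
Power ≈ 0.11; the study is underpowered (power < 0.80)

Power calculation (two-sample t-test, normal approximation):
z_β = d · √(n/2) - z_α
z_β = 0.51 · √(27/2) - 3.090
z_β = 0.51 · 3.674 - 3.090
z_β = -1.216

Power = Φ(z_β) = Φ(-1.216) ≈ 0.112

Effect size d = 0.51 is medium by Cohen's convention (0.2/0.5/0.8).

Threshold: power ≥ 0.80 is conventionally adequate.
Power ≈ 0.11 → the study is underpowered (power < 0.80).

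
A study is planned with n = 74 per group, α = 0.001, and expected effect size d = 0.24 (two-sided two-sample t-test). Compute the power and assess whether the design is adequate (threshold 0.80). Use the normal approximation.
Power ≈ 0.03; the study is underpowered (power < 0.80)

Power calculation (two-sample t-test, normal approximation):
z_β = d · √(n/2) - z_{α/2}
z_β = 0.24 · √(74/2) - 3.291
z_β = 0.24 · 6.083 - 3.291
z_β = -1.831

Power = Φ(z_β) = Φ(-1.831) ≈ 0.034

Effect size d = 0.24 is small by Cohen's convention (0.2/0.5/0.8).

Threshold: power ≥ 0.80 is conventionally adequate.
Power ≈ 0.03 → the study is underpowered (power < 0.80).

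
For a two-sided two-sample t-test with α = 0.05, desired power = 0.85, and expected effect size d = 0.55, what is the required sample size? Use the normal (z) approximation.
n = 60 per group

Sample size formula (two-sample t-test, normal approximation):
n = 2 · ((z_{α/2} + z_β) / d)²

z_{α/2} = 1.960 (for α = 0.05, two-sided)
z_β = 1.036 (for power = 0.85)
d = 0.55

n = 2 · ((1.960 + 1.036) / 0.55)²
n = 2 · (5.447)²
n ≈ 59.34
Round up to the next whole number: n = 60 per group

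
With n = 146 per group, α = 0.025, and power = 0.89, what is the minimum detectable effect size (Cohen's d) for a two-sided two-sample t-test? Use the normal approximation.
d ≈ 0.41

Minimum detectable effect (two-sample t-test, normal approximation):
d = (z_{α/2} + z_β) / √(n/2)
d = (2.241 + 1.227) / √(146/2)
d = 3.468 / 8.544
d ≈ 0.41

By Cohen's convention (0.2 small / 0.5 medium / 0.8 large): small effect.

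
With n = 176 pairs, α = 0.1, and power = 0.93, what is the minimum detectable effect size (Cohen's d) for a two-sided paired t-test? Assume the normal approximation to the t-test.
d ≈ 0.24

Minimum detectable effect (paired t-test, normal approximation):
d = (z_{α/2} + z_β) / √n
d = (1.645 + 1.476) / √176
d = 3.121 / 13.266
d ≈ 0.24

By Cohen's convention (0.2 small / 0.5 medium / 0.8 large): small effect.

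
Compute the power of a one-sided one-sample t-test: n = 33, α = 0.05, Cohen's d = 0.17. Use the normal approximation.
Power ≈ 0.25

Power calculation (one-sample t-test, normal approximation):
z_β = d · √n - z_α
z_β = 0.17 · √33 - 1.645
z_β = 0.17 · 5.745 - 1.645
z_β = -0.668

Power = Φ(z_β) = Φ(-0.668) ≈ 0.252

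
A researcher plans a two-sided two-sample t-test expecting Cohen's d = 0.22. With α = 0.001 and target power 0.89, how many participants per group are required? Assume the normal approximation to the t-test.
n = 844 per group

Sample size formula (two-sample t-test, normal approximation):
n = 2 · ((z_{α/2} + z_β) / d)²

z_{α/2} = 3.291 (for α = 0.001, two-sided)
z_β = 1.227 (for power = 0.89)
d = 0.22

n = 2 · ((3.291 + 1.227) / 0.22)²
n = 2 · (20.536)²
n ≈ 843.45
Round up to the next whole number: n = 844 per group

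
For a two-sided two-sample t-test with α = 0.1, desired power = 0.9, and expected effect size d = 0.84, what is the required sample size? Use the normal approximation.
n = 25 per group

Sample size formula (two-sample t-test, normal approximation):
n = 2 · ((z_{α/2} + z_β) / d)²

z_{α/2} = 1.645 (for α = 0.1, two-sided)
z_β = 1.282 (for power = 0.9)
d = 0.84

n = 2 · ((1.645 + 1.282) / 0.84)²
n = 2 · (3.485)²
n ≈ 24.29
Round up to the next whole number: n = 25 per group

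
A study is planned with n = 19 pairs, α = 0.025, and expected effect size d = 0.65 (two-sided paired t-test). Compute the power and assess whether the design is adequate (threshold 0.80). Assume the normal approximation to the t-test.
Power ≈ 0.72; the study is underpowered (power < 0.80)

Power calculation (paired t-test, normal approximation):
z_β = d · √n - z_{α/2}
z_β = 0.65 · √19 - 2.241
z_β = 0.65 · 4.359 - 2.241
z_β = 0.592

Power = Φ(z_β) = Φ(0.592) ≈ 0.723

Effect size d = 0.65 is medium by Cohen's convention (0.2/0.5/0.8).

Threshold: power ≥ 0.80 is conventionally adequate.
Power ≈ 0.72 → the study is underpowered (power < 0.80).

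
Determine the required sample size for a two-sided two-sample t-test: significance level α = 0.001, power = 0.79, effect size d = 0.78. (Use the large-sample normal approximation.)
n = 56 per group

Sample size formula (two-sample t-test, normal approximation):
n = 2 · ((z_{α/2} + z_β) / d)²

z_{α/2} = 3.291 (for α = 0.001, two-sided)
z_β = 0.806 (for power = 0.79)
d = 0.78

n = 2 · ((3.291 + 0.806) / 0.78)²
n = 2 · (5.253)²
n ≈ 55.19
Round up to the next whole number: n = 56 per group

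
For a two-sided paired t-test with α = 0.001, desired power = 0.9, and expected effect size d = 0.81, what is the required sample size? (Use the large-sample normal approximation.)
n = 32 pairs

Sample size formula (paired t-test, normal approximation):
n = ((z_{α/2} + z_β) / d)²

z_{α/2} = 3.291 (for α = 0.001, two-sided)
z_β = 1.282 (for power = 0.9)
d = 0.81

n = ((3.291 + 1.282) / 0.81)²
n = (5.646)²
n ≈ 31.88
Round up to the next whole number: n = 32 pairs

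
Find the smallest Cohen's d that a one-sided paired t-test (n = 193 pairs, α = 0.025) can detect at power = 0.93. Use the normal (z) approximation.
d ≈ 0.25

Minimum detectable effect (paired t-test, normal approximation):
d = (z_α + z_β) / √n
d = (1.960 + 1.476) / √193
d = 3.436 / 13.892
d ≈ 0.25

By Cohen's convention (0.2 small / 0.5 medium / 0.8 large): small effect.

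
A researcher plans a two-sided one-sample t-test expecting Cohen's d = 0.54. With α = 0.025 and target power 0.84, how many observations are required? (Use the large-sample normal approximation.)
n = 36

Sample size formula (one-sample t-test, normal approximation):
n = ((z_{α/2} + z_β) / d)²

z_{α/2} = 2.241 (for α = 0.025, two-sided)
z_β = 0.994 (for power = 0.84)
d = 0.54

n = ((2.241 + 0.994) / 0.54)²
n = (5.991)²
n ≈ 35.89
Round up to the next whole number: n = 36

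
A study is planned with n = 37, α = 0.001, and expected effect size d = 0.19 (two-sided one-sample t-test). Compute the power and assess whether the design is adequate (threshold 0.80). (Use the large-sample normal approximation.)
Power ≈ 0.02; the study is underpowered (power < 0.80)

Power calculation (one-sample t-test, normal approximation):
z_β = d · √n - z_{α/2}
z_β = 0.19 · √37 - 3.291
z_β = 0.19 · 6.083 - 3.291
z_β = -2.135

Power = Φ(z_β) = Φ(-2.135) ≈ 0.016

Effect size d = 0.19 is very small by Cohen's convention (0.2/0.5/0.8).

Threshold: power ≥ 0.80 is conventionally adequate.
Power ≈ 0.02 → the study is underpowered (power < 0.80).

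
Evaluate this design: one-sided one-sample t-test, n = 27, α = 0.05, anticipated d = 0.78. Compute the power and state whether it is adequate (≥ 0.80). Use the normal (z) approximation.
Power ≈ 0.99; the study is adequately powered (power ≥ 0.80)

Power calculation (one-sample t-test, normal approximation):
z_β = d · √n - z_α
z_β = 0.78 · √27 - 1.645
z_β = 0.78 · 5.196 - 1.645
z_β = 2.408

Power = Φ(z_β) = Φ(2.408) ≈ 0.992

Effect size d = 0.78 is medium by Cohen's convention (0.2/0.5/0.8).

Threshold: power ≥ 0.80 is conventionally adequate.
Power ≈ 0.99 → the study is adequately powered (power ≥ 0.80).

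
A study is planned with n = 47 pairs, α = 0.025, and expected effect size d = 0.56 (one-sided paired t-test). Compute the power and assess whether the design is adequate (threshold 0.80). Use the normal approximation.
Power ≈ 0.97; the study is adequately powered (power ≥ 0.80)

Power calculation (paired t-test, normal approximation):
z_β = d · √n - z_α
z_β = 0.56 · √47 - 1.960
z_β = 0.56 · 6.856 - 1.960
z_β = 1.879

Power = Φ(z_β) = Φ(1.879) ≈ 0.970

Effect size d = 0.56 is medium by Cohen's convention (0.2/0.5/0.8).

Threshold: power ≥ 0.80 is conventionally adequate.
Power ≈ 0.97 → the study is adequately powered (power ≥ 0.80).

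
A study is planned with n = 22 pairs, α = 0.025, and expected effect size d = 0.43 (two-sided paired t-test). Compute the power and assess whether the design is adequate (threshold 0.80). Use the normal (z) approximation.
Power ≈ 0.41; the study is underpowered (power < 0.80)

Power calculation (paired t-test, normal approximation):
z_β = d · √n - z_{α/2}
z_β = 0.43 · √22 - 2.241
z_β = 0.43 · 4.690 - 2.241
z_β = -0.225

Power = Φ(z_β) = Φ(-0.225) ≈ 0.411

Effect size d = 0.43 is small by Cohen's convention (0.2/0.5/0.8).

Threshold: power ≥ 0.80 is conventionally adequate.
Power ≈ 0.41 → the study is underpowered (power < 0.80).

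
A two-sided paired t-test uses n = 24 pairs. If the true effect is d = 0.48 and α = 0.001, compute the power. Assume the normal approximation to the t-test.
Power ≈ 0.17

Power calculation (paired t-test, normal approximation):
z_β = d · √n - z_{α/2}
z_β = 0.48 · √24 - 3.291
z_β = 0.48 · 4.899 - 3.291
z_β = -0.939

Power = Φ(z_β) = Φ(-0.939) ≈ 0.174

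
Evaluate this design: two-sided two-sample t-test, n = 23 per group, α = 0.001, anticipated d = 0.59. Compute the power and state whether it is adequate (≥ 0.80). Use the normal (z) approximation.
Power ≈ 0.10; the study is underpowered (power < 0.80)

Power calculation (two-sample t-test, normal approximation):
z_β = d · √(n/2) - z_{α/2}
z_β = 0.59 · √(23/2) - 3.291
z_β = 0.59 · 3.391 - 3.291
z_β = -1.290

Power = Φ(z_β) = Φ(-1.290) ≈ 0.099

Effect size d = 0.59 is medium by Cohen's convention (0.2/0.5/0.8).

Threshold: power ≥ 0.80 is conventionally adequate.
Power ≈ 0.10 → the study is underpowered (power < 0.80).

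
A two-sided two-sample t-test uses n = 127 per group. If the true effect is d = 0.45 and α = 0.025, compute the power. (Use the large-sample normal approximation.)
Power ≈ 0.91

Power calculation (two-sample t-test, normal approximation):
z_β = d · √(n/2) - z_{α/2}
z_β = 0.45 · √(127/2) - 2.241
z_β = 0.45 · 7.969 - 2.241
z_β = 1.345

Power = Φ(z_β) = Φ(1.345) ≈ 0.911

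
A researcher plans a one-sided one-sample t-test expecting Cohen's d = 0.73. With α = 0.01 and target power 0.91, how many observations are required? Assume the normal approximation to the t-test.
n = 26

Sample size formula (one-sample t-test, normal approximation):
n = ((z_α + z_β) / d)²

z_α = 2.326 (for α = 0.01, one-sided)
z_β = 1.341 (for power = 0.91)
d = 0.73

n = ((2.326 + 1.341) / 0.73)²
n = (5.023)²
n ≈ 25.23
Round up to the next whole number: n = 26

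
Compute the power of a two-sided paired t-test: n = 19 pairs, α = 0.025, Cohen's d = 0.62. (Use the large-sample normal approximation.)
Power ≈ 0.68

Power calculation (paired t-test, normal approximation):
z_β = d · √n - z_{α/2}
z_β = 0.62 · √19 - 2.241
z_β = 0.62 · 4.359 - 2.241
z_β = 0.461

Power = Φ(z_β) = Φ(0.461) ≈ 0.678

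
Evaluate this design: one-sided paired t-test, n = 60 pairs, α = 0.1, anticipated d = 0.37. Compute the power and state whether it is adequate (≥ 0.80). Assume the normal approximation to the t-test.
Power ≈ 0.94; the study is adequately powered (power ≥ 0.80)

Power calculation (paired t-test, normal approximation):
z_β = d · √n - z_α
z_β = 0.37 · √60 - 1.282
z_β = 0.37 · 7.746 - 1.282
z_β = 1.584

Power = Φ(z_β) = Φ(1.584) ≈ 0.943

Effect size d = 0.37 is small by Cohen's convention (0.2/0.5/0.8).

Threshold: power ≥ 0.80 is conventionally adequate.
Power ≈ 0.94 → the study is adequately powered (power ≥ 0.80).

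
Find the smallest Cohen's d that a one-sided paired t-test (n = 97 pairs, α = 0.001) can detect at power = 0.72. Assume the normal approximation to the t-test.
d ≈ 0.37

Minimum detectable effect (paired t-test, normal approximation):
d = (z_α + z_β) / √n
d = (3.090 + 0.583) / √97
d = 3.673 / 9.849
d ≈ 0.37

By Cohen's convention (0.2 small / 0.5 medium / 0.8 large): small effect.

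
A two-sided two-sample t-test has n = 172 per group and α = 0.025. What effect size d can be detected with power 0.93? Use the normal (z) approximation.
d ≈ 0.40

Minimum detectable effect (two-sample t-test, normal approximation):
d = (z_{α/2} + z_β) / √(n/2)
d = (2.241 + 1.476) / √(172/2)
d = 3.717 / 9.274
d ≈ 0.40

By Cohen's convention (0.2 small / 0.5 medium / 0.8 large): small effect.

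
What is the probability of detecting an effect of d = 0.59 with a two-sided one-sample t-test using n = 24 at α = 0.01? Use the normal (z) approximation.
Power ≈ 0.62

Power calculation (one-sample t-test, normal approximation):
z_β = d · √n - z_{α/2}
z_β = 0.59 · √24 - 2.576
z_β = 0.59 · 4.899 - 2.576
z_β = 0.315

Power = Φ(z_β) = Φ(0.315) ≈ 0.623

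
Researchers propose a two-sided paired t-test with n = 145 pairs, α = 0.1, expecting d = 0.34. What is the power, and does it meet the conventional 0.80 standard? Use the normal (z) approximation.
Power ≈ 0.99; the study is adequately powered (power ≥ 0.80)

Power calculation (paired t-test, normal approximation):
z_β = d · √n - z_{α/2}
z_β = 0.34 · √145 - 1.645
z_β = 0.34 · 12.042 - 1.645
z_β = 2.449

Power = Φ(z_β) = Φ(2.449) ≈ 0.993

Effect size d = 0.34 is small by Cohen's convention (0.2/0.5/0.8).

Threshold: power ≥ 0.80 is conventionally adequate.
Power ≈ 0.99 → the study is adequately powered (power ≥ 0.80).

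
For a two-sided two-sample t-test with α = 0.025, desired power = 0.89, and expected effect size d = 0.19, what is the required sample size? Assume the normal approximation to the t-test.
n = 667 per group

Sample size formula (two-sample t-test, normal approximation):
n = 2 · ((z_{α/2} + z_β) / d)²

z_{α/2} = 2.241 (for α = 0.025, two-sided)
z_β = 1.227 (for power = 0.89)
d = 0.19

n = 2 · ((2.241 + 1.227) / 0.19)²
n = 2 · (18.253)²
n ≈ 666.34
Round up to the next whole number: n = 667 per group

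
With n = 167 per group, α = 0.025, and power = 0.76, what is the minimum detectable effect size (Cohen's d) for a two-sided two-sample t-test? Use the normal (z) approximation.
d ≈ 0.32

Minimum detectable effect (two-sample t-test, normal approximation):
d = (z_{α/2} + z_β) / √(n/2)
d = (2.241 + 0.706) / √(167/2)
d = 2.948 / 9.138
d ≈ 0.32

By Cohen's convention (0.2 small / 0.5 medium / 0.8 large): small effect.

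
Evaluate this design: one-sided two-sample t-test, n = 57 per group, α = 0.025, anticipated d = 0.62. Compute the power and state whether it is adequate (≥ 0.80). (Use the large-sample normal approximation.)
Power ≈ 0.91; the study is adequately powered (power ≥ 0.80)

Power calculation (two-sample t-test, normal approximation):
z_β = d · √(n/2) - z_α
z_β = 0.62 · √(57/2) - 1.960
z_β = 0.62 · 5.339 - 1.960
z_β = 1.350

Power = Φ(z_β) = Φ(1.350) ≈ 0.911

Effect size d = 0.62 is medium by Cohen's convention (0.2/0.5/0.8).

Threshold: power ≥ 0.80 is conventionally adequate.
Power ≈ 0.91 → the study is adequately powered (power ≥ 0.80).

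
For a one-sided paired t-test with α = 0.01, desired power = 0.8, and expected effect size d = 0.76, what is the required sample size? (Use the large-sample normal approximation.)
n = 18 pairs

Sample size formula (paired t-test, normal approximation):
n = ((z_α + z_β) / d)²

z_α = 2.326 (for α = 0.01, one-sided)
z_β = 0.842 (for power = 0.8)
d = 0.76

n = ((2.326 + 0.842) / 0.76)²
n = (4.168)²
n ≈ 17.37
Round up to the next whole number: n = 18 pairs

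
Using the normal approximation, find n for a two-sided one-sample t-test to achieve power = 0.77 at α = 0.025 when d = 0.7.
n = 19

Sample size formula (one-sample t-test, normal approximation):
n = ((z_{α/2} + z_β) / d)²

z_{α/2} = 2.241 (for α = 0.025, two-sided)
z_β = 0.739 (for power = 0.77)
d = 0.7

n = ((2.241 + 0.739) / 0.7)²
n = (4.257)²
n ≈ 18.12
Round up to the next whole number: n = 19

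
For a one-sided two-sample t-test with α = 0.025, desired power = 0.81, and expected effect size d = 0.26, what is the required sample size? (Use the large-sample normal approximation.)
n = 239 per group

Sample size formula (two-sample t-test, normal approximation):
n = 2 · ((z_α + z_β) / d)²

z_α = 1.960 (for α = 0.025, one-sided)
z_β = 0.878 (for power = 0.81)
d = 0.26

n = 2 · ((1.960 + 0.878) / 0.26)²
n = 2 · (10.915)²
n ≈ 238.27
Round up to the next whole number: n = 239 per group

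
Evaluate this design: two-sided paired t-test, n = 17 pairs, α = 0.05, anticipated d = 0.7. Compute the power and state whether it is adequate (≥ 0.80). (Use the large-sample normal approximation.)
Power ≈ 0.82; the study is adequately powered (power ≥ 0.80)

Power calculation (paired t-test, normal approximation):
z_β = d · √n - z_{α/2}
z_β = 0.7 · √17 - 1.960
z_β = 0.7 · 4.123 - 1.960
z_β = 0.926

Power = Φ(z_β) = Φ(0.926) ≈ 0.823

Effect size d = 0.7 is medium by Cohen's convention (0.2/0.5/0.8).

Threshold: power ≥ 0.80 is conventionally adequate.
Power ≈ 0.82 → the study is adequately powered (power ≥ 0.80).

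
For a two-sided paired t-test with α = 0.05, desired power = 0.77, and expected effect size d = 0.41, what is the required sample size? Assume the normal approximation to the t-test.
n = 44 pairs

Sample size formula (paired t-test, normal approximation):
n = ((z_{α/2} + z_β) / d)²

z_{α/2} = 1.960 (for α = 0.05, two-sided)
z_β = 0.739 (for power = 0.77)
d = 0.41

n = ((1.960 + 0.739) / 0.41)²
n = (6.583)²
n ≈ 43.34
Round up to the next whole number: n = 44 pairs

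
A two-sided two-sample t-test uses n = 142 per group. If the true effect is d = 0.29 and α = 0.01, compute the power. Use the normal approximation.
Power ≈ 0.45

Power calculation (two-sample t-test, normal approximation):
z_β = d · √(n/2) - z_{α/2}
z_β = 0.29 · √(142/2) - 2.576
z_β = 0.29 · 8.426 - 2.576
z_β = -0.132

Power = Φ(z_β) = Φ(-0.132) ≈ 0.447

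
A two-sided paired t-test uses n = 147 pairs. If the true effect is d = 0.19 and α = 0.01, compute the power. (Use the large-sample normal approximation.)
Power ≈ 0.39

Power calculation (paired t-test, normal approximation):
z_β = d · √n - z_{α/2}
z_β = 0.19 · √147 - 2.576
z_β = 0.19 · 12.124 - 2.576
z_β = -0.272

Power = Φ(z_β) = Φ(-0.272) ≈ 0.393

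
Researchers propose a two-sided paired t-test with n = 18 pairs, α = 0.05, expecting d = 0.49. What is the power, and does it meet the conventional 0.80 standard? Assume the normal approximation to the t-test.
Power ≈ 0.55; the study is underpowered (power < 0.80)

Power calculation (paired t-test, normal approximation):
z_β = d · √n - z_{α/2}
z_β = 0.49 · √18 - 1.960
z_β = 0.49 · 4.243 - 1.960
z_β = 0.119

Power = Φ(z_β) = Φ(0.119) ≈ 0.547

Effect size d = 0.49 is small by Cohen's convention (0.2/0.5/0.8).

Threshold: power ≥ 0.80 is conventionally adequate.
Power ≈ 0.55 → the study is underpowered (power < 0.80).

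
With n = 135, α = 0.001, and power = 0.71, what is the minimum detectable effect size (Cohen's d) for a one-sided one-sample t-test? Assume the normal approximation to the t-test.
d ≈ 0.31

Minimum detectable effect (one-sample t-test, normal approximation):
d = (z_α + z_β) / √n
d = (3.090 + 0.553) / √135
d = 3.644 / 11.619
d ≈ 0.31

By Cohen's convention (0.2 small / 0.5 medium / 0.8 large): small effect.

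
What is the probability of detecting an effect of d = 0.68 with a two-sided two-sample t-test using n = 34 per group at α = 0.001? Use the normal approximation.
Power ≈ 0.31

Power calculation (two-sample t-test, normal approximation):
z_β = d · √(n/2) - z_{α/2}
z_β = 0.68 · √(34/2) - 3.291
z_β = 0.68 · 4.123 - 3.291
z_β = -0.487

Power = Φ(z_β) = Φ(-0.487) ≈ 0.313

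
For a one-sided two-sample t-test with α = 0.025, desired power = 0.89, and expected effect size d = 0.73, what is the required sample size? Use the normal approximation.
n = 39 per group

Sample size formula (two-sample t-test, normal approximation):
n = 2 · ((z_α + z_β) / d)²

z_α = 1.960 (for α = 0.025, one-sided)
z_β = 1.227 (for power = 0.89)
d = 0.73

n = 2 · ((1.960 + 1.227) / 0.73)²
n = 2 · (4.366)²
n ≈ 38.12
Round up to the next whole number: n = 39 per group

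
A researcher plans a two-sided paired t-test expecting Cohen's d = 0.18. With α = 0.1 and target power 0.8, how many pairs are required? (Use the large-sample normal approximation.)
n = 191 pairs

Sample size formula (paired t-test, normal approximation):
n = ((z_{α/2} + z_β) / d)²

z_{α/2} = 1.645 (for α = 0.1, two-sided)
z_β = 0.842 (for power = 0.8)
d = 0.18

n = ((1.645 + 0.842) / 0.18)²
n = (13.817)²
n ≈ 190.91
Round up to the next whole number: n = 191 pairs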